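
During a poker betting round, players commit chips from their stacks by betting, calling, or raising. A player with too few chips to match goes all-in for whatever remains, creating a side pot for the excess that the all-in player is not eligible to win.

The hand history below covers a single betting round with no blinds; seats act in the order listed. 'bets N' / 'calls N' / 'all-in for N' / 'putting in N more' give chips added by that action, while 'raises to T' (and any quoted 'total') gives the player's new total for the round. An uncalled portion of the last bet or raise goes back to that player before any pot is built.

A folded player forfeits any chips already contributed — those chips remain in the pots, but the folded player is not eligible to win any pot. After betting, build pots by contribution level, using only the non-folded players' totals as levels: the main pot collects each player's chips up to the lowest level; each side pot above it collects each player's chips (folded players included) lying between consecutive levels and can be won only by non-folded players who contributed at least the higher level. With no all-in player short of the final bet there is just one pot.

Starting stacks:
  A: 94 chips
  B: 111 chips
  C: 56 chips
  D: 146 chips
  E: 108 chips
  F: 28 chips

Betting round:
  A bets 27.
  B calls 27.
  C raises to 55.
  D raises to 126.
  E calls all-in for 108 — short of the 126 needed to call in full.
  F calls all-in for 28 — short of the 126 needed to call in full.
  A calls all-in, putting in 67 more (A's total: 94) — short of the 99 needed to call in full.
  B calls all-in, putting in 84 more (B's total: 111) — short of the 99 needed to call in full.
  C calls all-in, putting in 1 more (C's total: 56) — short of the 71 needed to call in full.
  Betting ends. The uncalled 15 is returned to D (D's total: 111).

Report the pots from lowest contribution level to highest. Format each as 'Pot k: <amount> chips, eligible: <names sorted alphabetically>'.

Contributions (after 15 returned to D): A=94, B=111, C=56, D=111, E=108, F=28
Pot levels (distinct totals of non-folded players): 28, 56, 94, 108, 111
Layer 1-28: 28 each from A, B, C, D, E, F = 28*6 = 168 chips; eligible A, B, C, D, E, F
Layer 29-56: 28 each from A, B, C, D, E = 28*5 = 140 chips; eligible A, B, C, D, E
Layer 57-94: 38 each from A, B, D, E = 38*4 = 152 chips; eligible A, B, D, E
Layer 95-108: 14 each from B, D, E = 14*3 = 42 chips; eligible B, D, E
Layer 109-111: 3 each from B, D = 3*2 = 6 chips; eligible B, D

Pot 1: 168 chips, eligible: A, B, C, D, E, F
Pot 2: 140 chips, eligible: A, B, C, D, E
Pot 3: 152 chips, eligible: A, B, D, E
Pot 4: 42 chips, eligible: B, D, E
Pot 5: 6 chips, eligible: B, D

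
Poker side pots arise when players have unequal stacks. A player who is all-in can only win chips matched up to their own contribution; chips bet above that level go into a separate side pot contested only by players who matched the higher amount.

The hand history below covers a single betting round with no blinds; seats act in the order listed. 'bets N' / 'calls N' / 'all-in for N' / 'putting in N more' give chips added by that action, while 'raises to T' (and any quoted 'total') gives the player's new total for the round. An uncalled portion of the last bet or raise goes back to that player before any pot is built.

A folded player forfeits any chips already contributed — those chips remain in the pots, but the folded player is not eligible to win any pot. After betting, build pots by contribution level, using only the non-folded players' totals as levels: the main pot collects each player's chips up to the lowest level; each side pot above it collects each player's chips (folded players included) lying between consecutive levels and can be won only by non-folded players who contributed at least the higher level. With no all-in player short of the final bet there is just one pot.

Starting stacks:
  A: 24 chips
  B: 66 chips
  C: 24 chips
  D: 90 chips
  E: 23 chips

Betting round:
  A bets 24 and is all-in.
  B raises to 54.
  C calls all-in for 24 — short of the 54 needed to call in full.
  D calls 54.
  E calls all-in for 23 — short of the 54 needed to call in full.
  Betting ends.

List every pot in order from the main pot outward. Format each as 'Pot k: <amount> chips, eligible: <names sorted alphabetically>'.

Pot 1: 115 chips, eligible: A, B, C, D, E
Pot 2: 4 chips, eligible: A, B, C, D
Pot 3: 60 chips, eligible: B, D

Derivation:
Contributions: A=24, B=54, C=24, D=54, E=23
Pot levels (distinct totals of non-folded players): 23, 24, 54
Layer 1-23: 23 each from A, B, C, D, E = 23*5 = 115 chips; eligible A, B, C, D, E
Layer 24-24: 1 each from A, B, C, D = 1*4 = 4 chips; eligible A, B, C, D
Layer 25-54: 30 each from B, D = 30*2 = 60 chips; eligible B, D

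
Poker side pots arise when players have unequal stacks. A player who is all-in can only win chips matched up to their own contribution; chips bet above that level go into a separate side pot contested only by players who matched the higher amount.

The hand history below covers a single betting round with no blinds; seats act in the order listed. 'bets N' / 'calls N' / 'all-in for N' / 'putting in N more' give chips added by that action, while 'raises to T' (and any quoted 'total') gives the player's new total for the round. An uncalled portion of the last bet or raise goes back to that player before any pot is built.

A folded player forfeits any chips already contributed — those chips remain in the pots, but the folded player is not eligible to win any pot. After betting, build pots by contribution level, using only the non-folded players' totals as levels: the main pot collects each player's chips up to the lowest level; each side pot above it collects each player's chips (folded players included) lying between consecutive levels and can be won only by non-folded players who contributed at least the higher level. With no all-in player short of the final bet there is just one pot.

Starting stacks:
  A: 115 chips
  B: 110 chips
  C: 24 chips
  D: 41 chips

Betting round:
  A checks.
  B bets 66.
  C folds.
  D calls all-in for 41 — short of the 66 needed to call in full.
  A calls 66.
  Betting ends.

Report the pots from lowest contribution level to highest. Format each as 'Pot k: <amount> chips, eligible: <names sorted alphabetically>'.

Pot 1: 123 chips, eligible: A, B, D
Pot 2: 50 chips, eligible: A, B

Derivation:
Contributions: A=66, B=66, D=41
Folded: C
Pot levels (distinct totals of non-folded players): 41, 66
Layer 1-41: 41 each from A, B, D = 41*3 = 123 chips; eligible A, B, D
Layer 42-66: 25 each from A, B = 25*2 = 50 chips; eligible A, B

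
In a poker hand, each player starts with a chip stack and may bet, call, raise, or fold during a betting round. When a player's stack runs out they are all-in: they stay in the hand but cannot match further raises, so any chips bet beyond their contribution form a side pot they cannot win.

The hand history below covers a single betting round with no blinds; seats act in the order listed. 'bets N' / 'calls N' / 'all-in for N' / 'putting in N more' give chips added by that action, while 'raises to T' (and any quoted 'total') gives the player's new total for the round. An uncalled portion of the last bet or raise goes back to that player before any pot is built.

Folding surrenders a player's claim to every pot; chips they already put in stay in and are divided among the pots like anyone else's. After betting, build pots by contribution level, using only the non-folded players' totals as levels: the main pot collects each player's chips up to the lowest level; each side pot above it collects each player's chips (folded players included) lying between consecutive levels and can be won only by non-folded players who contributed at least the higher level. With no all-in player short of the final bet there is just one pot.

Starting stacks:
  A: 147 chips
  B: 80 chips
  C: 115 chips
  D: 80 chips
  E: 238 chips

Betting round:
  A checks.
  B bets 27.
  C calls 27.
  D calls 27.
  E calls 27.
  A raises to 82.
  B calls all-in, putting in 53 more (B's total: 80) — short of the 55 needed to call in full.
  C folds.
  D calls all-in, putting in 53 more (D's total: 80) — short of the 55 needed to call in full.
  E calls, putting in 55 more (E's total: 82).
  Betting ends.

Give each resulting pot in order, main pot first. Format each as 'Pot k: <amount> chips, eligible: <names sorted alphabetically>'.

Contributions: A=82, B=80, C=27, D=80, E=82
Folded: C
Pot levels (distinct totals of non-folded players): 80, 82
Layer 1-80: A 80 + B 80 + C 27 + D 80 + E 80 = 347 chips; eligible A, B, D, E
Layer 81-82: 2 each from A, E = 2*2 = 4 chips; eligible A, E

Pot 1: 347 chips, eligible: A, B, D, E
Pot 2: 4 chips, eligible: A, E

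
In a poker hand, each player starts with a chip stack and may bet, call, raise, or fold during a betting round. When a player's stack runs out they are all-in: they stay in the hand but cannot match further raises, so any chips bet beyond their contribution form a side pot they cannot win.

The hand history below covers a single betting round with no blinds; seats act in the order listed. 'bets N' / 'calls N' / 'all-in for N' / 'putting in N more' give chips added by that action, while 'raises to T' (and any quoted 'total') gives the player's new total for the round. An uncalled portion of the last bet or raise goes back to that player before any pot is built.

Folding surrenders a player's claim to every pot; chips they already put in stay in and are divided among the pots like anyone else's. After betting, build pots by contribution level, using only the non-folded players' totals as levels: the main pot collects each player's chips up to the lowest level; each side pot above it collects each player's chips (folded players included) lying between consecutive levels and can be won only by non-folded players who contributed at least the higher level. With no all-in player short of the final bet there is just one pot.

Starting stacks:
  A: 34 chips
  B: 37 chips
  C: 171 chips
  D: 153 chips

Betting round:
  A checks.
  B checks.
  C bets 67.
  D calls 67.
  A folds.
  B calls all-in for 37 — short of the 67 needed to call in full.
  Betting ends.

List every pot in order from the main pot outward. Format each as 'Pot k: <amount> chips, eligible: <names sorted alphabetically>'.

Pot 1: 111 chips, eligible: B, C, D
Pot 2: 60 chips, eligible: C, D

Derivation:
Contributions: B=37, C=67, D=67
Folded: A
Pot levels (distinct totals of non-folded players): 37, 67
Layer 1-37: 37 each from B, C, D = 37*3 = 111 chips; eligible B, C, D
Layer 38-67: 30 each from C, D = 30*2 = 60 chips; eligible C, D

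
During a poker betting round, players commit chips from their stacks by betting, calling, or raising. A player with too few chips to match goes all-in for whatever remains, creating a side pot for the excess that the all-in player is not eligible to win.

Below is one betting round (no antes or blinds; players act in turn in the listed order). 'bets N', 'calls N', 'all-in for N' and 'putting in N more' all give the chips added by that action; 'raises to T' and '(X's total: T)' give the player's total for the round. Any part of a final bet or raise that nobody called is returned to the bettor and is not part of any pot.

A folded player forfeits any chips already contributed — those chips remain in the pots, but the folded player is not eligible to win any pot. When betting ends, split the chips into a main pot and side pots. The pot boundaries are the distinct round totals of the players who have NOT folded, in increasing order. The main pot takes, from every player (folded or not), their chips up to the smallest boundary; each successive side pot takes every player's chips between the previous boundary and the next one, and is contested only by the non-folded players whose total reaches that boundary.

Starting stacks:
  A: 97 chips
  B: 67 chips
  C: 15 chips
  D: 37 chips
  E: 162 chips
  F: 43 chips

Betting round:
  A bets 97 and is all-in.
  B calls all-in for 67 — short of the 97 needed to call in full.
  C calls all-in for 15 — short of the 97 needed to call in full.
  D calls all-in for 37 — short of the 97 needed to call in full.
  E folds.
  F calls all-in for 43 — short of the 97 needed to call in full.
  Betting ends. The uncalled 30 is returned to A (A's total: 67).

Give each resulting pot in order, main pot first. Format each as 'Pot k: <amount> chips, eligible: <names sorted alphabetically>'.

Pot 1: 75 chips, eligible: A, B, C, D, F
Pot 2: 88 chips, eligible: A, B, D, F
Pot 3: 18 chips, eligible: A, B, F
Pot 4: 48 chips, eligible: A, B

Derivation:
Contributions (after 30 returned to A): A=67, B=67, C=15, D=37, F=43
Folded: E
Pot levels (distinct totals of non-folded players): 15, 37, 43, 67
Layer 1-15: 15 each from A, B, C, D, F = 15*5 = 75 chips; eligible A, B, C, D, F
Layer 16-37: 22 each from A, B, D, F = 22*4 = 88 chips; eligible A, B, D, F
Layer 38-43: 6 each from A, B, F = 6*3 = 18 chips; eligible A, B, F
Layer 44-67: 24 each from A, B = 24*2 = 48 chips; eligible A, B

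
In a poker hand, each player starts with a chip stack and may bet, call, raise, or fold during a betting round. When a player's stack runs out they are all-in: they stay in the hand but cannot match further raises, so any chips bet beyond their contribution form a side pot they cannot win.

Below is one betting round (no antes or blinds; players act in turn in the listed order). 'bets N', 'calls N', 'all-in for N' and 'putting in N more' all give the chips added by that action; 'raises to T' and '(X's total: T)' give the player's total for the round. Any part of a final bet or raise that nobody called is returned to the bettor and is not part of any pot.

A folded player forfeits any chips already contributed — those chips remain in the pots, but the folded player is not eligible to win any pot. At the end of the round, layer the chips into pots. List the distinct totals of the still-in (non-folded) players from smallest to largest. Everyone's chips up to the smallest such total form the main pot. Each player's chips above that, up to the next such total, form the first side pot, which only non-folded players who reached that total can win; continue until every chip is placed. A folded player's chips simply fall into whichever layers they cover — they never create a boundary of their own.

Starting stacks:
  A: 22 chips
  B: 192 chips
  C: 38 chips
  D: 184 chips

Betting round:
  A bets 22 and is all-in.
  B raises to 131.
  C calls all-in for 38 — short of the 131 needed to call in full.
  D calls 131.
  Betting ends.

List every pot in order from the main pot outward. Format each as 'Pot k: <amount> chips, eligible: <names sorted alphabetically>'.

Pot 1: 88 chips, eligible: A, B, C, D
Pot 2: 48 chips, eligible: B, C, D
Pot 3: 186 chips, eligible: B, D

Derivation:
Contributions: A=22, B=131, C=38, D=131
Pot levels (distinct totals of non-folded players): 22, 38, 131
Layer 1-22: 22 each from A, B, C, D = 22*4 = 88 chips; eligible A, B, C, D
Layer 23-38: 16 each from B, C, D = 16*3 = 48 chips; eligible B, C, D
Layer 39-131: 93 each from B, D = 93*2 = 186 chips; eligible B, D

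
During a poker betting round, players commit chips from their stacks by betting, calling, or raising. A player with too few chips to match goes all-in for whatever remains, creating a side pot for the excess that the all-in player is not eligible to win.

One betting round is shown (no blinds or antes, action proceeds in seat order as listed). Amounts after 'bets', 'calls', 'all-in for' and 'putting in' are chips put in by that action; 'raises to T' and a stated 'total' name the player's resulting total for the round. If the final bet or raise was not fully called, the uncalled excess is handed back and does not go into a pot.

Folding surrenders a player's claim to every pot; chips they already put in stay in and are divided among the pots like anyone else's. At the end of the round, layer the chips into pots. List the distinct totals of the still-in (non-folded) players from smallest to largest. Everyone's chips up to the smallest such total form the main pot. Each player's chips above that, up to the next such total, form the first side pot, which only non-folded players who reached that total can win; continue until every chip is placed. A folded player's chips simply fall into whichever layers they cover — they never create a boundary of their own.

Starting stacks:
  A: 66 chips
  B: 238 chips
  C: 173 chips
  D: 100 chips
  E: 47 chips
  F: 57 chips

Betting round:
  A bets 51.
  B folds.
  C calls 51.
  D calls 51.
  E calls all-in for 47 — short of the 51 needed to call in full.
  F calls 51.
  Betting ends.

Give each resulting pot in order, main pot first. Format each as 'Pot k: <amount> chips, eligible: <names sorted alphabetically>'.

Contributions: A=51, C=51, D=51, E=47, F=51
Folded: B
Pot levels (distinct totals of non-folded players): 47, 51
Layer 1-47: 47 each from A, C, D, E, F = 47*5 = 235 chips; eligible A, C, D, E, F
Layer 48-51: 4 each from A, C, D, F = 4*4 = 16 chips; eligible A, C, D, F

Pot 1: 235 chips, eligible: A, C, D, E, F
Pot 2: 16 chips, eligible: A, C, D, F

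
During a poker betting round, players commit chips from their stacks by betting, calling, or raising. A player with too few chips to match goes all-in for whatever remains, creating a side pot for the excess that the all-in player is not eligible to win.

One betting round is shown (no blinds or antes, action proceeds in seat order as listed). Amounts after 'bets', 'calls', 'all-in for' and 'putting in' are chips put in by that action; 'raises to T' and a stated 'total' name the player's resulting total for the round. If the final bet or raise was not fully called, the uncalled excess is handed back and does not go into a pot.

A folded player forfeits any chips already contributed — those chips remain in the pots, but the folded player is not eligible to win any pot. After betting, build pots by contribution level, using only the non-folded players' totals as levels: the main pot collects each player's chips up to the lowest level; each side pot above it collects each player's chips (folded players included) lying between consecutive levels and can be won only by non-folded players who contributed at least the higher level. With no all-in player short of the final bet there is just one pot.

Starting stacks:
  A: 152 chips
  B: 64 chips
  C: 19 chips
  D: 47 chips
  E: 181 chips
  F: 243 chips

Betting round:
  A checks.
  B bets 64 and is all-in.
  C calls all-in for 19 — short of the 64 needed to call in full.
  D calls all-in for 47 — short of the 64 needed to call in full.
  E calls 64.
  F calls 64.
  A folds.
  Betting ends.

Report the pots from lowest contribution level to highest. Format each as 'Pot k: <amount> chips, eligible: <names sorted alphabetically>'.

Pot 1: 95 chips, eligible: B, C, D, E, F
Pot 2: 112 chips, eligible: B, D, E, F
Pot 3: 51 chips, eligible: B, E, F

Derivation:
Contributions: B=64, C=19, D=47, E=64, F=64
Folded: A
Pot levels (distinct totals of non-folded players): 19, 47, 64
Layer 1-19: 19 each from B, C, D, E, F = 19*5 = 95 chips; eligible B, C, D, E, F
Layer 20-47: 28 each from B, D, E, F = 28*4 = 112 chips; eligible B, D, E, F
Layer 48-64: 17 each from B, E, F = 17*3 = 51 chips; eligible B, E, F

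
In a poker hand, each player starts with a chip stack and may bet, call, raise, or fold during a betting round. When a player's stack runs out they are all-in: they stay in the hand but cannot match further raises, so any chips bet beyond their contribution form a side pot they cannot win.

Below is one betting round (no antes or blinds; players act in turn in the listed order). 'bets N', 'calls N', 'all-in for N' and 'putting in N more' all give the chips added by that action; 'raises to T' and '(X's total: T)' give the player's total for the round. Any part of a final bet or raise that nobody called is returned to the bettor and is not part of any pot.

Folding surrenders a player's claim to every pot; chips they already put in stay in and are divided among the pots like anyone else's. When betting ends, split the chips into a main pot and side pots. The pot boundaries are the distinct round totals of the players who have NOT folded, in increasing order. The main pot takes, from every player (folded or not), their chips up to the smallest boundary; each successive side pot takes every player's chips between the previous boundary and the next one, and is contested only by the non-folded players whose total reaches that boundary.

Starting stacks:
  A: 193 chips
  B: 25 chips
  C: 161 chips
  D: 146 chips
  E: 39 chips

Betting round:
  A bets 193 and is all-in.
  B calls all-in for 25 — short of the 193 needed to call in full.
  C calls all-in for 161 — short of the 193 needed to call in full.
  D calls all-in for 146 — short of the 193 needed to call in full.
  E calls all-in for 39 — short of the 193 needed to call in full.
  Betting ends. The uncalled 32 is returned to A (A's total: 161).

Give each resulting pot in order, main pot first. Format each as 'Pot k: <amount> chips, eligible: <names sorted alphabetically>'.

Pot 1: 125 chips, eligible: A, B, C, D, E
Pot 2: 56 chips, eligible: A, C, D, E
Pot 3: 321 chips, eligible: A, C, D
Pot 4: 30 chips, eligible: A, C

Derivation:
Contributions (after 32 returned to A): A=161, B=25, C=161, D=146, E=39
Pot levels (distinct totals of non-folded players): 25, 39, 146, 161
Layer 1-25: 25 each from A, B, C, D, E = 25*5 = 125 chips; eligible A, B, C, D, E
Layer 26-39: 14 each from A, C, D, E = 14*4 = 56 chips; eligible A, C, D, E
Layer 40-146: 107 each from A, C, D = 107*3 = 321 chips; eligible A, C, D
Layer 147-161: 15 each from A, C = 15*2 = 30 chips; eligible A, C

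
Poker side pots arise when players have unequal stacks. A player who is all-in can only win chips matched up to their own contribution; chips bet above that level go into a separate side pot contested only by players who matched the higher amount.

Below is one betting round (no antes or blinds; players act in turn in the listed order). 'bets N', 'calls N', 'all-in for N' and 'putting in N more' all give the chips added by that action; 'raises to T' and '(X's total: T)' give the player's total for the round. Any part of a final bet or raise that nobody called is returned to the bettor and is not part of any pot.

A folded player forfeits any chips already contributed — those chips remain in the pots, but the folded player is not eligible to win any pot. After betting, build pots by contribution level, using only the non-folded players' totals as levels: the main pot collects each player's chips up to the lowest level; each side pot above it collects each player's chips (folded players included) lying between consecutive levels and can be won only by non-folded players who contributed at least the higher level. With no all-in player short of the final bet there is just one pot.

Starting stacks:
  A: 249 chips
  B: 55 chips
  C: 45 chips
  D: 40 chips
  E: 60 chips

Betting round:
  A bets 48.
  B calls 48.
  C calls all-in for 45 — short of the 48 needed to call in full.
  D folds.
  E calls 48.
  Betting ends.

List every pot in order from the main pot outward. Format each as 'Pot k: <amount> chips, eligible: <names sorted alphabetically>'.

Contributions: A=48, B=48, C=45, E=48
Folded: D
Pot levels (distinct totals of non-folded players): 45, 48
Layer 1-45: 45 each from A, B, C, E = 45*4 = 180 chips; eligible A, B, C, E
Layer 46-48: 3 each from A, B, E = 3*3 = 9 chips; eligible A, B, E

Pot 1: 180 chips, eligible: A, B, C, E
Pot 2: 9 chips, eligible: A, B, E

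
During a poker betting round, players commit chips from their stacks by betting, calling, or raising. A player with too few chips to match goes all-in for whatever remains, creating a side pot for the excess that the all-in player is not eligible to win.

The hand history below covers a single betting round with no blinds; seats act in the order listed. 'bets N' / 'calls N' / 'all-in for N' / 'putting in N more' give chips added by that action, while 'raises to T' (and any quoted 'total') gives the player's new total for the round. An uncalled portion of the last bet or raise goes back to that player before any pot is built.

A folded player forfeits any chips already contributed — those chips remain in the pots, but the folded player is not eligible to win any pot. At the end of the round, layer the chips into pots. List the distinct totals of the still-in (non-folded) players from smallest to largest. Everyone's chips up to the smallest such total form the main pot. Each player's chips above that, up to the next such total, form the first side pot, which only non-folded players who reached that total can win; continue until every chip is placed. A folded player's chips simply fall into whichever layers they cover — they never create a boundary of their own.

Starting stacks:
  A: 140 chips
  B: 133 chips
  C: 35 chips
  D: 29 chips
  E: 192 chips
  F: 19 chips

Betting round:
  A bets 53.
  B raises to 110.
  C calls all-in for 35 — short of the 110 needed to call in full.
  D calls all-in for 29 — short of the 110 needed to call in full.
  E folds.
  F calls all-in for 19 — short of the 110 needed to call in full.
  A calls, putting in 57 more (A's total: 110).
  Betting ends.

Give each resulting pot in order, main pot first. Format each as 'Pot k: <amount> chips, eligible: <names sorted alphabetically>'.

Contributions: A=110, B=110, C=35, D=29, F=19
Folded: E
Pot levels (distinct totals of non-folded players): 19, 29, 35, 110
Layer 1-19: 19 each from A, B, C, D, F = 19*5 = 95 chips; eligible A, B, C, D, F
Layer 20-29: 10 each from A, B, C, D = 10*4 = 40 chips; eligible A, B, C, D
Layer 30-35: 6 each from A, B, C = 6*3 = 18 chips; eligible A, B, C
Layer 36-110: 75 each from A, B = 75*2 = 150 chips; eligible A, B

Pot 1: 95 chips, eligible: A, B, C, D, F
Pot 2: 40 chips, eligible: A, B, C, D
Pot 3: 18 chips, eligible: A, B, C
Pot 4: 150 chips, eligible: A, B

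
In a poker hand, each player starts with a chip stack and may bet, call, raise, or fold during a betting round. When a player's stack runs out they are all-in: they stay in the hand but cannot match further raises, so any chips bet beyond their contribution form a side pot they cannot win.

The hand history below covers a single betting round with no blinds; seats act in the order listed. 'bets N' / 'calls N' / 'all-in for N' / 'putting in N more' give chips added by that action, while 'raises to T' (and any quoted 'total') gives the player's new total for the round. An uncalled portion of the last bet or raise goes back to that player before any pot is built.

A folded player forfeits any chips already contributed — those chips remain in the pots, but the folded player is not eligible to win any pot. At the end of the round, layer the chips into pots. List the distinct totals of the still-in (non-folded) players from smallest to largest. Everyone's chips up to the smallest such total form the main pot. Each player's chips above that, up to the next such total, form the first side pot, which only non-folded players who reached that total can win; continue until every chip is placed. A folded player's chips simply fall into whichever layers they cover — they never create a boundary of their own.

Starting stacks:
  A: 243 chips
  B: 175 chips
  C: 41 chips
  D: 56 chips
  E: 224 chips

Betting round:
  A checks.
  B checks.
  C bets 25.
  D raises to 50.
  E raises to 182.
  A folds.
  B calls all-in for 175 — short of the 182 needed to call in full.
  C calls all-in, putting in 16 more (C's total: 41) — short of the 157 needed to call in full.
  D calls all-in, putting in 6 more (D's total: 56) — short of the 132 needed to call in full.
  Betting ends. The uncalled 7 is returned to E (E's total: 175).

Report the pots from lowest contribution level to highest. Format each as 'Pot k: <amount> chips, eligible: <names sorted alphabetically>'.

Contributions (after 7 returned to E): B=175, C=41, D=56, E=175
Folded: A
Pot levels (distinct totals of non-folded players): 41, 56, 175
Layer 1-41: 41 each from B, C, D, E = 41*4 = 164 chips; eligible B, C, D, E
Layer 42-56: 15 each from B, D, E = 15*3 = 45 chips; eligible B, D, E
Layer 57-175: 119 each from B, E = 119*2 = 238 chips; eligible B, E

Pot 1: 164 chips, eligible: B, C, D, E
Pot 2: 45 chips, eligible: B, D, E
Pot 3: 238 chips, eligible: B, E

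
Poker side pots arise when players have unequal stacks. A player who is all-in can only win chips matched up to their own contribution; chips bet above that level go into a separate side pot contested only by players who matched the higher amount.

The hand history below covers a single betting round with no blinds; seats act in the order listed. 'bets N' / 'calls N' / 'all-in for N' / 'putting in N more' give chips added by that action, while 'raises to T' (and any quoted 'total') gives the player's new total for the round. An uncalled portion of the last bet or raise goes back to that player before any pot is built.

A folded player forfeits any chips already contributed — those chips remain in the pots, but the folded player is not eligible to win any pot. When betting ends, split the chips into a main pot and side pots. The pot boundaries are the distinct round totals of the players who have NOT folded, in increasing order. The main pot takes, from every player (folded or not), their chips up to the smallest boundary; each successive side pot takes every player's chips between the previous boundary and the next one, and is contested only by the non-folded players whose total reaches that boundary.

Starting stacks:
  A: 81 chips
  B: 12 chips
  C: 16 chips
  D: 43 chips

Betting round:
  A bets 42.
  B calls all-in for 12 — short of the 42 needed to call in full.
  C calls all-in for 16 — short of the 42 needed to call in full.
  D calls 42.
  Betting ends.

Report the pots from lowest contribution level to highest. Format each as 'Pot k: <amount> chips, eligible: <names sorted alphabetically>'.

Pot 1: 48 chips, eligible: A, B, C, D
Pot 2: 12 chips, eligible: A, C, D
Pot 3: 52 chips, eligible: A, D

Derivation:
Contributions: A=42, B=12, C=16, D=42
Pot levels (distinct totals of non-folded players): 12, 16, 42
Layer 1-12: 12 each from A, B, C, D = 12*4 = 48 chips; eligible A, B, C, D
Layer 13-16: 4 each from A, C, D = 4*3 = 12 chips; eligible A, C, D
Layer 17-42: 26 each from A, D = 26*2 = 52 chips; eligible A, D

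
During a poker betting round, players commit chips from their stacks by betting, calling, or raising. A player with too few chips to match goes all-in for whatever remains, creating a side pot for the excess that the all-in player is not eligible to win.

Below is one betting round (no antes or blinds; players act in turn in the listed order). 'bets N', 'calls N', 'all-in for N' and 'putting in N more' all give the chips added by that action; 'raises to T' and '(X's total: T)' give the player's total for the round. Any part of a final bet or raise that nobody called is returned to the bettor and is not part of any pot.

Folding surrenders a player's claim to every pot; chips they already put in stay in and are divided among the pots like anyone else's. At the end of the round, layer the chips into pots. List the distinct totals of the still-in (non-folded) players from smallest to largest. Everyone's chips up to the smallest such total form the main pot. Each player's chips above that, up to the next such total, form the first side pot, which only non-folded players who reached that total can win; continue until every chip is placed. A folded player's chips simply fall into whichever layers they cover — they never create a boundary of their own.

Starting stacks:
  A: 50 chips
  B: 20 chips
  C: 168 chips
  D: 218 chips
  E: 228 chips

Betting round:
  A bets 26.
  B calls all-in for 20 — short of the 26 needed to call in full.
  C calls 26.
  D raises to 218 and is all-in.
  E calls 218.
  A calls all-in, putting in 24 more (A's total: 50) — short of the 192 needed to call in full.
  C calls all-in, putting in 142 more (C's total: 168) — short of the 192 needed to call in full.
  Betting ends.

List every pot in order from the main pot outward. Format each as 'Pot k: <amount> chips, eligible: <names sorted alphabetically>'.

Pot 1: 100 chips, eligible: A, B, C, D, E
Pot 2: 120 chips, eligible: A, C, D, E
Pot 3: 354 chips, eligible: C, D, E
Pot 4: 100 chips, eligible: D, E

Derivation:
Contributions: A=50, B=20, C=168, D=218, E=218
Pot levels (distinct totals of non-folded players): 20, 50, 168, 218
Layer 1-20: 20 each from A, B, C, D, E = 20*5 = 100 chips; eligible A, B, C, D, E
Layer 21-50: 30 each from A, C, D, E = 30*4 = 120 chips; eligible A, C, D, E
Layer 51-168: 118 each from C, D, E = 118*3 = 354 chips; eligible C, D, E
Layer 169-218: 50 each from D, E = 50*2 = 100 chips; eligible D, E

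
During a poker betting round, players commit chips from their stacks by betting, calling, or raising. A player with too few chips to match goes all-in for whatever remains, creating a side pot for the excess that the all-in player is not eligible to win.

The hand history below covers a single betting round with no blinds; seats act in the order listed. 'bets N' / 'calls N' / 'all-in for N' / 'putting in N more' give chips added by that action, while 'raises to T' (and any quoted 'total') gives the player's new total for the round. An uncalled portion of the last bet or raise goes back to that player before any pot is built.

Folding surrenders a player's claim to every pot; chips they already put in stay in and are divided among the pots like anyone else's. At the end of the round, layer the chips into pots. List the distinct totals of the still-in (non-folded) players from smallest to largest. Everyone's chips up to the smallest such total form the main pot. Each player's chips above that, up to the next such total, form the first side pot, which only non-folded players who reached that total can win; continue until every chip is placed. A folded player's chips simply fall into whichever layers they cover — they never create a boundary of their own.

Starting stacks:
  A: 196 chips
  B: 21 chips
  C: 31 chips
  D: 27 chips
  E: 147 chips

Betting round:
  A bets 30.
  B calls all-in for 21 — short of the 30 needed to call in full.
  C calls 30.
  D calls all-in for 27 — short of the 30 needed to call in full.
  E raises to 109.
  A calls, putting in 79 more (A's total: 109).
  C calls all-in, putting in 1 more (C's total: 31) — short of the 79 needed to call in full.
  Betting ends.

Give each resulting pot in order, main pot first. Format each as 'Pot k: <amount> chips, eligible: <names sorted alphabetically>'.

Pot 1: 105 chips, eligible: A, B, C, D, E
Pot 2: 24 chips, eligible: A, C, D, E
Pot 3: 12 chips, eligible: A, C, E
Pot 4: 156 chips, eligible: A, E

Derivation:
Contributions: A=109, B=21, C=31, D=27, E=109
Pot levels (distinct totals of non-folded players): 21, 27, 31, 109
Layer 1-21: 21 each from A, B, C, D, E = 21*5 = 105 chips; eligible A, B, C, D, E
Layer 22-27: 6 each from A, C, D, E = 6*4 = 24 chips; eligible A, C, D, E
Layer 28-31: 4 each from A, C, E = 4*3 = 12 chips; eligible A, C, E
Layer 32-109: 78 each from A, E = 78*2 = 156 chips; eligible A, E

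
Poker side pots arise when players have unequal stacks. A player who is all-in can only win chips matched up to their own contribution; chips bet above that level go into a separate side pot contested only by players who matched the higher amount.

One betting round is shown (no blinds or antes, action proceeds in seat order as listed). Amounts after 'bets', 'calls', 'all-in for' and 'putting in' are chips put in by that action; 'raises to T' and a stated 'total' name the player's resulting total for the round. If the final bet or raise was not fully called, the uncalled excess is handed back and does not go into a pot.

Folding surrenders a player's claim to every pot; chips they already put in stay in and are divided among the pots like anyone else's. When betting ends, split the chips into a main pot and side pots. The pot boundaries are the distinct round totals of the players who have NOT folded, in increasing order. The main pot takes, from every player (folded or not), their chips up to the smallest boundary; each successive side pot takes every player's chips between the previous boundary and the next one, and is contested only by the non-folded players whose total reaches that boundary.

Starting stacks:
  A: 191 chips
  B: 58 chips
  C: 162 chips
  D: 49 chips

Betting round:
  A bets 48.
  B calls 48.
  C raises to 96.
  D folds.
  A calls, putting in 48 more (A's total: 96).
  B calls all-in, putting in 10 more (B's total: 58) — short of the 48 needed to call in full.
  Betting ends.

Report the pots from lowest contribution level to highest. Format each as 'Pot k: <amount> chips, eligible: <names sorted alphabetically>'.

Pot 1: 174 chips, eligible: A, B, C
Pot 2: 76 chips, eligible: A, C

Derivation:
Contributions: A=96, B=58, C=96
Folded: D
Pot levels (distinct totals of non-folded players): 58, 96
Layer 1-58: 58 each from A, B, C = 58*3 = 174 chips; eligible A, B, C
Layer 59-96: 38 each from A, C = 38*2 = 76 chips; eligible A, C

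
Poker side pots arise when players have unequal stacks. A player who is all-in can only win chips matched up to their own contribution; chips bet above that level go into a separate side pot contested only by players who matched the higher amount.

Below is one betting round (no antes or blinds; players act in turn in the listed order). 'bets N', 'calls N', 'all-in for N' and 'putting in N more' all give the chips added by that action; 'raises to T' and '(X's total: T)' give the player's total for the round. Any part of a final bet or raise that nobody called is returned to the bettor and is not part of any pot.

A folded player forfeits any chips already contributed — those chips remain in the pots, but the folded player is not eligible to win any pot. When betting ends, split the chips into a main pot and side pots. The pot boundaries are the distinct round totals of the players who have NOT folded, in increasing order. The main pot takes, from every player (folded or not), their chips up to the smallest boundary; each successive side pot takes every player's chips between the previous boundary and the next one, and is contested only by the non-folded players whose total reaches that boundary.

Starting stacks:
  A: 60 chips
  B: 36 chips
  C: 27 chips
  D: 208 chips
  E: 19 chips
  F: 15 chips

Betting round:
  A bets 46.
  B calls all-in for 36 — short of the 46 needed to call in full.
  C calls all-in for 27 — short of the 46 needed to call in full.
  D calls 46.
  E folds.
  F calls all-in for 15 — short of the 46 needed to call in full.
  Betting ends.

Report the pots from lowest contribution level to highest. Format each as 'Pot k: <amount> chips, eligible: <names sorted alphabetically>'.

Pot 1: 75 chips, eligible: A, B, C, D, F
Pot 2: 48 chips, eligible: A, B, C, D
Pot 3: 27 chips, eligible: A, B, D
Pot 4: 20 chips, eligible: A, D

Derivation:
Contributions: A=46, B=36, C=27, D=46, F=15
Folded: E
Pot levels (distinct totals of non-folded players): 15, 27, 36, 46
Layer 1-15: 15 each from A, B, C, D, F = 15*5 = 75 chips; eligible A, B, C, D, F
Layer 16-27: 12 each from A, B, C, D = 12*4 = 48 chips; eligible A, B, C, D
Layer 28-36: 9 each from A, B, D = 9*3 = 27 chips; eligible A, B, D
Layer 37-46: 10 each from A, D = 10*2 = 20 chips; eligible A, D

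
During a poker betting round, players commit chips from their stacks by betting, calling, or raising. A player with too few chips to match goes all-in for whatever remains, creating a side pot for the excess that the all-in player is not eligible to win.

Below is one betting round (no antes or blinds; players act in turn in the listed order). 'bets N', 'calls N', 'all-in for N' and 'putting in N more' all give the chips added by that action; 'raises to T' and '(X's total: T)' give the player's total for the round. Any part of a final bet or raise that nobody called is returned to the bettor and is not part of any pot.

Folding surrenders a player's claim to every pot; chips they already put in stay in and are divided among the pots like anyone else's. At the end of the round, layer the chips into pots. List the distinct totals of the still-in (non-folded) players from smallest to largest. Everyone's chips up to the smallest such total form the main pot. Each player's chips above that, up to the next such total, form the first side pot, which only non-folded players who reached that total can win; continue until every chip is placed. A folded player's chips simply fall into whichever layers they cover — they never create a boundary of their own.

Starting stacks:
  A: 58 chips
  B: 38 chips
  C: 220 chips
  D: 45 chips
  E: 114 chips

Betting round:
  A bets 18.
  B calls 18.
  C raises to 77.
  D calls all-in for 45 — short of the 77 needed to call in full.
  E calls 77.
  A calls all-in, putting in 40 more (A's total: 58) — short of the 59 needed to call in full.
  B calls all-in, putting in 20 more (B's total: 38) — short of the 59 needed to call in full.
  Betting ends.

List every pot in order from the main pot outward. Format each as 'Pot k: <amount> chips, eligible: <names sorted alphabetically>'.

Pot 1: 190 chips, eligible: A, B, C, D, E
Pot 2: 28 chips, eligible: A, C, D, E
Pot 3: 39 chips, eligible: A, C, E
Pot 4: 38 chips, eligible: C, E

Derivation:
Contributions: A=58, B=38, C=77, D=45, E=77
Pot levels (distinct totals of non-folded players): 38, 45, 58, 77
Layer 1-38: 38 each from A, B, C, D, E = 38*5 = 190 chips; eligible A, B, C, D, E
Layer 39-45: 7 each from A, C, D, E = 7*4 = 28 chips; eligible A, C, D, E
Layer 46-58: 13 each from A, C, E = 13*3 = 39 chips; eligible A, C, E
Layer 59-77: 19 each from C, E = 19*2 = 38 chips; eligible C, E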